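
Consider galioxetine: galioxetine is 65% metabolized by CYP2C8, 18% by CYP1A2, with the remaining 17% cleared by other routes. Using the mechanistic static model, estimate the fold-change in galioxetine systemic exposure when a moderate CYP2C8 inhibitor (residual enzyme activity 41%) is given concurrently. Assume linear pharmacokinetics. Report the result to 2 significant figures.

1.6

The CYP2C8 pathway (65% of clearance) is reduced to 0.41× activity: 0.65 × 0.41 = 0.2665.
CYP1A2 (18%) and the residual 17% are unaffected.
CL_new/CL_old = 0.2665 + 0.18 + 0.17 = 0.6165.
Since systemic exposure ∝ 1/CL, the ratio is 1 / 0.6165 = 1.6.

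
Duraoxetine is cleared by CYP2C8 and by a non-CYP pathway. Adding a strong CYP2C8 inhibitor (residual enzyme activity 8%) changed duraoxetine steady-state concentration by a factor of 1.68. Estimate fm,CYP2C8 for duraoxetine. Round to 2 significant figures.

0.44

CL'/CL = 1 / 1.68 = 0.5952
0.08·fm + (1 − fm) = 0.5952
fm = (0.5952 − 1) / (0.08 − 1) = 0.44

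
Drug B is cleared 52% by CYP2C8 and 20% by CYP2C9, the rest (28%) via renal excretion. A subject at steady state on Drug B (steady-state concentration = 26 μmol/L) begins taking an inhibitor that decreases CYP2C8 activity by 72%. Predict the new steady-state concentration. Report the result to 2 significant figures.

42 μmol/L

The CYP2C8 pathway (52% of clearance) falls to 0.28× activity: 0.52 × 0.28 = 0.1456.
CYP2C9 (20%) and the residual 28% are unaffected.
Relative clearance = 0.1456 + 0.2 + 0.28 = 0.6256.
Steady-state concentration ∝ 1/CL, so new value = 26 / 0.6256 = 42 μmol/L.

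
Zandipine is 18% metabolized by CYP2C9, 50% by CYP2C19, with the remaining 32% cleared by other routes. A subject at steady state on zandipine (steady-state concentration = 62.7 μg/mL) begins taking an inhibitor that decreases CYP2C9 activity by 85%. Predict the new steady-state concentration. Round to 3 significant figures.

74.0 μg/mL

CYP2C9: 0.18 × 0.15 = 0.027
CYP2C19: 0.5 (unchanged)
Other: 0.32 (unchanged)
CL_new/CL_old = 0.027 + 0.5 + 0.32 = 0.847.
Steady-state concentration ∝ 1/CL, so new value = 62.7 / 0.847 = 74.0 μg/mL.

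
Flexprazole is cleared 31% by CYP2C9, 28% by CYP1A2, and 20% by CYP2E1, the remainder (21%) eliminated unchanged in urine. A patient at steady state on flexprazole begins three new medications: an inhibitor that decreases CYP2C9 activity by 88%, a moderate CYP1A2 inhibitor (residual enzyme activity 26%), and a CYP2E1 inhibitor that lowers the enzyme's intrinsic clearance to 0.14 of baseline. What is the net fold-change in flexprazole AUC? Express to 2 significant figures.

The CYP2C9 pathway (31% of clearance) is reduced to 0.12× activity: 0.31 × 0.12 = 0.0372.
The CYP1A2 pathway (28% of clearance) falls to 0.26× activity: 0.28 × 0.26 = 0.0728.
The CYP2E1 pathway (20% of clearance) falls to 0.14× activity: 0.2 × 0.14 = 0.028.
Non-CYP routes (21%) are unchanged.
CL_new/CL_old = 0.0372 + 0.0728 + 0.028 + 0.21 = 0.348.
AUC ∝ 1/CL: fold-change = 1 / 0.348 = 2.9.

2.9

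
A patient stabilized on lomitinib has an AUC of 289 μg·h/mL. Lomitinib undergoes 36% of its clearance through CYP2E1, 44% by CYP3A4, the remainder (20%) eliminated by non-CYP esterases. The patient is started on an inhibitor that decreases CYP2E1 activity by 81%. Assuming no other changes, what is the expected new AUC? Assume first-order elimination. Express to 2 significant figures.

4.1 × 10² μg·h/mL

CYP2E1: 0.36 × 0.19 = 0.0684
CYP3A4: 0.44 (unchanged)
Other: 0.2 (unchanged)
Relative clearance = 0.0684 + 0.44 + 0.2 = 0.7084.
With dosing unchanged, AUC scales as 1/CL: 289 / 0.7084 = 4.1 × 10² μg·h/mL.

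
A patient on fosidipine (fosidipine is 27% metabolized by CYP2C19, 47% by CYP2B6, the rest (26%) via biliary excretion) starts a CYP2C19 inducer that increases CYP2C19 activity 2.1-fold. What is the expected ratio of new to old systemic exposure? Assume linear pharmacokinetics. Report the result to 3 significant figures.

CYP2C19: 0.27 × 2.1 = 0.567
CYP2B6: 0.47 (unchanged)
Other: 0.26 (unchanged)
Relative clearance = 0.567 + 0.47 + 0.26 = 1.297.
Systemic exposure ratio = CL_old/CL_new = 1 / 1.297 = 0.771.

0.771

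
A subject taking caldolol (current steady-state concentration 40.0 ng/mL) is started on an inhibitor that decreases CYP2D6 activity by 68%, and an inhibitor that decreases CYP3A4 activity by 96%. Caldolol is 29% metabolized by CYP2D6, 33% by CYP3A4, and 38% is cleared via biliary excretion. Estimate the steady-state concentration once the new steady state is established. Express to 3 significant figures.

82.3 ng/mL

The CYP2D6 pathway (29% of clearance) falls to 0.32× activity: 0.29 × 0.32 = 0.0928.
The CYP3A4 pathway (33% of clearance) drops to 0.04× activity: 0.33 × 0.04 = 0.0132.
The remaining 38% of clearance is unaffected.
New clearance relative to baseline: 0.0928 + 0.0132 + 0.38 = 0.486.
Steady-state concentration ∝ 1/CL: new value = 40.0 / 0.486 = 82.3 ng/mL.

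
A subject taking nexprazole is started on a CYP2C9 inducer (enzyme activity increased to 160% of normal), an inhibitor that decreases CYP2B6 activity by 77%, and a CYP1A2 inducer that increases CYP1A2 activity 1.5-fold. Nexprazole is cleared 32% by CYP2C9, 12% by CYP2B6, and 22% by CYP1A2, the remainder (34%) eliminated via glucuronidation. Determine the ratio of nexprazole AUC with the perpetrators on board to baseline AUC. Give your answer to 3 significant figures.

0.827

The CYP2C9 pathway (32% of clearance) rises to 1.6× activity: 0.32 × 1.6 = 0.512.
The CYP2B6 pathway (12% of clearance) is reduced to 0.23× activity: 0.12 × 0.23 = 0.0276.
The CYP1A2 pathway (22% of clearance) increases to 1.5× activity: 0.22 × 1.5 = 0.33.
The remaining 34% of clearance is unaffected.
CL_new/CL_old = 0.512 + 0.0276 + 0.33 + 0.34 = 1.2096.
Because AUC varies inversely with clearance, the combined effect is 1 / 1.2096 = 0.827.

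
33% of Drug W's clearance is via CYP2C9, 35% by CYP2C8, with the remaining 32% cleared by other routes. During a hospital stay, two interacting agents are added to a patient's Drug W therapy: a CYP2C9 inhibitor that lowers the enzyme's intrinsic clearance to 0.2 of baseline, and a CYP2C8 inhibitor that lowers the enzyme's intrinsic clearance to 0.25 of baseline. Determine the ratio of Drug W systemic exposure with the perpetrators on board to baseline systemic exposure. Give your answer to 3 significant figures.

CYP2C9: 0.33 × 0.2 = 0.066
CYP2C8: 0.35 × 0.25 = 0.0875
Other: 0.32 (unchanged)
New clearance relative to baseline: 0.066 + 0.0875 + 0.32 = 0.4735.
Systemic exposure ∝ 1/CL: fold-change = 1 / 0.4735 = 2.11.

2.11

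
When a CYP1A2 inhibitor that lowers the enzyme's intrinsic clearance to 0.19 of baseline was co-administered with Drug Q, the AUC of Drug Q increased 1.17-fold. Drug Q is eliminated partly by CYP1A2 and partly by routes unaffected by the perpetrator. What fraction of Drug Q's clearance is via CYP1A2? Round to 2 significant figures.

Let x = fm,CYP1A2. Because AUC ∝ 1/CL, relative clearance fell to 1/1.17 = 0.8547.
Only the CYP1A2 route changed, so 0.8547 = x·0.19 + (1 − x), giving x = 0.18.

0.18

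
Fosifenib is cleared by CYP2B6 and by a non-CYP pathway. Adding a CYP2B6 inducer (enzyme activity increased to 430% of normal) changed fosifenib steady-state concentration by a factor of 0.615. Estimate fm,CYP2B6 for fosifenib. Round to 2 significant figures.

0.19

Write x for the fraction cleared via CYP2B6. The observed steady-state concentration change means clearance rose to 1/0.615 = 1.626 of baseline.
Setting x·4.3 + (1 − x) = 1.626 and solving: x = (1.626 − 1)/(4.3 − 1) = 0.19.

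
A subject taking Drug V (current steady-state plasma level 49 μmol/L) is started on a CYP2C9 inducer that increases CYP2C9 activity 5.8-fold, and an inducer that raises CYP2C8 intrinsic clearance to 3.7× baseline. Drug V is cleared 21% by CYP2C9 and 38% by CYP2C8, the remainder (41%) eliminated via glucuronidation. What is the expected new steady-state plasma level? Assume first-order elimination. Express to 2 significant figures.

The CYP2C9 pathway (21% of clearance) is boosted to 5.8× activity: 0.21 × 5.8 = 1.218.
The CYP2C8 pathway (38% of clearance) increases to 3.7× activity: 0.38 × 3.7 = 1.406.
The remaining 41% of clearance is unaffected.
CL_new/CL_old = 1.218 + 1.406 + 0.41 = 3.034.
Steady-state plasma level ∝ 1/CL: new value = 49 / 3.034 = 16 μmol/L.

16 μmol/L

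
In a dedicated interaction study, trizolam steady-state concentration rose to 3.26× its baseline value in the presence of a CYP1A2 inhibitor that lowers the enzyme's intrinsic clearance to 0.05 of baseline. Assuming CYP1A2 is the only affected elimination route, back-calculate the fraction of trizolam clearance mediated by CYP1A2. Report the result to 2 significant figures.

CL'/CL = 1 / 3.26 = 0.3067
0.05·fm + (1 − fm) = 0.3067
fm = (0.3067 − 1) / (0.05 − 1) = 0.73

0.73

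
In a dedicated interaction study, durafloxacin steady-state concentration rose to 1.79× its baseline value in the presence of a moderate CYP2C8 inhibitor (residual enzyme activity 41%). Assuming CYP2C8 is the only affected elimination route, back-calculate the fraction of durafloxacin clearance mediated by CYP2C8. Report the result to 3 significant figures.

CL'/CL = 1 / 1.79 = 0.5587
0.41·fm + (1 − fm) = 0.5587
fm = (0.5587 − 1) / (0.41 − 1) = 0.748

0.748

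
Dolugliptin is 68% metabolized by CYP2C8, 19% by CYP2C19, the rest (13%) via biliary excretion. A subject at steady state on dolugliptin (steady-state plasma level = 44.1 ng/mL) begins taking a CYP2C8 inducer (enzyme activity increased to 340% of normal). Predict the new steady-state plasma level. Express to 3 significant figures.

16.8 ng/mL

The CYP2C8 pathway (68% of clearance) rises to 3.4× activity: 0.68 × 3.4 = 2.312.
CYP2C19 (19%) and the residual 13% are unaffected.
CL_new/CL_old = 2.312 + 0.19 + 0.13 = 2.632.
New steady-state plasma level = baseline ÷ relative clearance = 44.1 / 2.632 = 16.8 ng/mL.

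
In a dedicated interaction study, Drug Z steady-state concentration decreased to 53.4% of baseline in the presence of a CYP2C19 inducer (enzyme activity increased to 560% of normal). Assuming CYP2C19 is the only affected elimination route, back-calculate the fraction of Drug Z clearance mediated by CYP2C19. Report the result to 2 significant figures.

Write x for the fraction cleared via CYP2C19. The observed steady-state concentration change means clearance rose to 1/0.534 = 1.873 of baseline.
Only the CYP2C19 route changed, so 1.873 = x·5.6 + (1 − x), giving x = 0.19.

0.19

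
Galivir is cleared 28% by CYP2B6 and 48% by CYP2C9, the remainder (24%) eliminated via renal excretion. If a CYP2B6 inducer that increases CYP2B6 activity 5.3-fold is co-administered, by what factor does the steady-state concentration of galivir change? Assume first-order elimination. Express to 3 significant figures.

0.454

The CYP2B6 pathway (28% of clearance) increases to 5.3× activity: 0.28 × 5.3 = 1.484.
CYP2C9 (48%) and the residual 24% are unaffected.
Relative clearance = 1.484 + 0.48 + 0.24 = 2.204.
Since steady-state concentration ∝ 1/CL, the ratio is 1 / 2.204 = 0.454.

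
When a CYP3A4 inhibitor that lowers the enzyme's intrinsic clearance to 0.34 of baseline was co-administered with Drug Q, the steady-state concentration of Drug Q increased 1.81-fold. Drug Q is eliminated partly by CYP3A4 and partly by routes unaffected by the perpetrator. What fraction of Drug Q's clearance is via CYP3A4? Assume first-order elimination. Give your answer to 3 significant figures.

CL'/CL = 1 / 1.81 = 0.5525
0.34·fm + (1 − fm) = 0.5525
fm = (0.5525 − 1) / (0.34 − 1) = 0.678

0.678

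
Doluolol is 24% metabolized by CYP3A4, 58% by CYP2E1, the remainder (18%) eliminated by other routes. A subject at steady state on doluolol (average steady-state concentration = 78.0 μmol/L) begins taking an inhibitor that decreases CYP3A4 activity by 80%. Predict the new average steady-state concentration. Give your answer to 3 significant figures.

96.5 μmol/L

The CYP3A4 pathway (24% of clearance) drops to 0.2× activity: 0.24 × 0.2 = 0.048.
CYP2E1 (58%) and the residual 18% are unaffected.
CL_new/CL_old = 0.048 + 0.58 + 0.18 = 0.808.
New average steady-state concentration = baseline ÷ relative clearance = 78.0 / 0.808 = 96.5 μmol/L.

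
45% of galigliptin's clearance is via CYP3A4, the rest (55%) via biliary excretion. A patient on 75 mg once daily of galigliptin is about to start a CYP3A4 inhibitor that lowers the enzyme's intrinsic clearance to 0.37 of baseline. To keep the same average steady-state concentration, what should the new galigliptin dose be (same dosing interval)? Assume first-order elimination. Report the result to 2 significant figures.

54 mg

The CYP3A4 pathway (45% of clearance) drops to 0.37× activity: 0.45 × 0.37 = 0.1665.
The remaining 55% of clearance is unaffected.
Relative clearance = 0.1665 + 0.55 = 0.7165.
Css,avg = (dose rate)/CL, so holding Css fixed requires dose ∝ CL: 75 × 0.7165 = 54 mg.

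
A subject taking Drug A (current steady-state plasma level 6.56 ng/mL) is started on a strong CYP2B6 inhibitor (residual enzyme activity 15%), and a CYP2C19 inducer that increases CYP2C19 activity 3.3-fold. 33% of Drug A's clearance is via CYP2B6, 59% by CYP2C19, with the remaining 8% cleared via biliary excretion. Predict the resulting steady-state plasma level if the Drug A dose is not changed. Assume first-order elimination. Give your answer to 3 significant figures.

3.16 ng/mL

The CYP2B6 pathway (33% of clearance) drops to 0.15× activity: 0.33 × 0.15 = 0.0495.
The CYP2C19 pathway (59% of clearance) rises to 3.3× activity: 0.59 × 3.3 = 1.947.
Non-CYP routes (8%) are unchanged.
Relative clearance = 0.0495 + 1.947 + 0.08 = 2.0765.
New steady-state plasma level = 6.56 / 2.0765 = 3.16 ng/mL (concentration scales inversely with clearance).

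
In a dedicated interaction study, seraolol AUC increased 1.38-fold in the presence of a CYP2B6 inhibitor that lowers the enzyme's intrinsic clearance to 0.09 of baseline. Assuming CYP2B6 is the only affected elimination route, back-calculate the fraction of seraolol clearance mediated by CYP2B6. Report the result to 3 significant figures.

0.303

Let fm be the CYP2B6 fraction. New clearance relative to baseline = fm × 0.09 + (1 − fm).
AUC ratio = 1 / (new CL fraction), so new CL fraction = 1 / 1.38 = 0.7246.
fm × 0.09 + 1 − fm = 0.7246  ⇒  fm × (0.09 − 1) = −0.2754  ⇒  fm = 0.303.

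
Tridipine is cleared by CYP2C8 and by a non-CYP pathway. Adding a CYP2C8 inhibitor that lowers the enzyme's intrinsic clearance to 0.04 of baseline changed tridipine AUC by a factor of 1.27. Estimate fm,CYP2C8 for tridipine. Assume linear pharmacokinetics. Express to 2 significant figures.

0.22

Let x = fm,CYP2C8. Because AUC ∝ 1/CL, relative clearance fell to 1/1.27 = 0.7874.
Setting x·0.04 + (1 − x) = 0.7874 and solving: x = (0.7874 − 1)/(0.04 − 1) = 0.22.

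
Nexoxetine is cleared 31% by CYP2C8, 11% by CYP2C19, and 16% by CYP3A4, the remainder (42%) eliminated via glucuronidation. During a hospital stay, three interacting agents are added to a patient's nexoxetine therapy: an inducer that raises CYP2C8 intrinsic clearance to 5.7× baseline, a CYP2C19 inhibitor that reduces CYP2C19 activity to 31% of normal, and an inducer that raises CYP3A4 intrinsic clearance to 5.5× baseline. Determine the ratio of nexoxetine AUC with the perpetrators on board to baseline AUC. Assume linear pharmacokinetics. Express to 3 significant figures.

The CYP2C8 pathway (31% of clearance) is boosted to 5.7× activity: 0.31 × 5.7 = 1.767.
The CYP2C19 pathway (11% of clearance) is reduced to 0.31× activity: 0.11 × 0.31 = 0.0341.
The CYP3A4 pathway (16% of clearance) is boosted to 5.5× activity: 0.16 × 5.5 = 0.88.
Non-CYP routes (42%) are unchanged.
New clearance relative to baseline: 1.767 + 0.0341 + 0.88 + 0.42 = 3.1011.
Net AUC ratio = 1 / 3.1011 = 0.322.

0.322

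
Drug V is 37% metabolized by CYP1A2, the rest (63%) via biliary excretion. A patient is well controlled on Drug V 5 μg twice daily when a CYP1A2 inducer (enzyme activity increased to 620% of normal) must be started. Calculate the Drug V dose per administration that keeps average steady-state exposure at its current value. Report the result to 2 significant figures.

The CYP1A2 pathway (37% of clearance) increases to 6.2× activity: 0.37 × 6.2 = 2.294.
Non-CYP routes (63%) are unchanged.
CL_new/CL_old = 2.294 + 0.63 = 2.924.
To maintain the same steady-state level, dose must scale with clearance: new dose = 5 × 2.924 = 15 μg.

15 μg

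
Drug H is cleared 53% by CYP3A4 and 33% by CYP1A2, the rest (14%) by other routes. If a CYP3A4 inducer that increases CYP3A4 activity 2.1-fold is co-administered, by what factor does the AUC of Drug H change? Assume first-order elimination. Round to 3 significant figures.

0.632

The CYP3A4 pathway (53% of clearance) rises to 2.1× activity: 0.53 × 2.1 = 1.113.
CYP1A2 (33%) and the residual 14% are unaffected.
CL_new/CL_old = 1.113 + 0.33 + 0.14 = 1.583.
AUC is inversely proportional to clearance, so the fold-change is 1 / 1.583 = 0.632.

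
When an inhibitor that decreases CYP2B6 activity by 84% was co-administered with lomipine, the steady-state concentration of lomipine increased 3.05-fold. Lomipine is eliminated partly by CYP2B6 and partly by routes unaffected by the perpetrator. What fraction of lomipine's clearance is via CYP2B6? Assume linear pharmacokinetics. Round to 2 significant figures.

0.80

Let x = fm,CYP2B6. Because steady-state concentration ∝ 1/CL, relative clearance fell to 1/3.05 = 0.3279.
Setting x·0.16 + (1 − x) = 0.3279 and solving: x = (0.3279 − 1)/(0.16 − 1) = 0.80.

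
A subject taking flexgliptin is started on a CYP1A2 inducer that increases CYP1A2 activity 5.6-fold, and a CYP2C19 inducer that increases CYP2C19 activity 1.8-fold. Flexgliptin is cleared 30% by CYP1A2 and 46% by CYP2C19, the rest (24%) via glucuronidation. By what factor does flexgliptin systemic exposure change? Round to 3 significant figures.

The CYP1A2 pathway (30% of clearance) rises to 5.6× activity: 0.3 × 5.6 = 1.68.
The CYP2C19 pathway (46% of clearance) rises to 1.8× activity: 0.46 × 1.8 = 0.828.
Non-CYP routes (24%) are unchanged.
CL_new/CL_old = 1.68 + 0.828 + 0.24 = 2.748.
Because systemic exposure varies inversely with clearance, the combined effect is 1 / 2.748 = 0.364.

0.364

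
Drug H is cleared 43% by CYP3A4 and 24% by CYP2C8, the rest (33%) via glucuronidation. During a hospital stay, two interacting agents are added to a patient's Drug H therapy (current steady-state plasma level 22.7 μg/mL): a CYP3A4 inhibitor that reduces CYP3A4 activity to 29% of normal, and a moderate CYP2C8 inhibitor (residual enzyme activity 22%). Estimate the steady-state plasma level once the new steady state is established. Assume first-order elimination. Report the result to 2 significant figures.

45 μg/mL

The CYP3A4 pathway (43% of clearance) is reduced to 0.29× activity: 0.43 × 0.29 = 0.1247.
The CYP2C8 pathway (24% of clearance) falls to 0.22× activity: 0.24 × 0.22 = 0.0528.
The remaining 33% of clearance is unaffected.
Relative clearance = 0.1247 + 0.0528 + 0.33 = 0.5075.
Steady-state plasma level ∝ 1/CL: new value = 22.7 / 0.5075 = 45 μg/mL.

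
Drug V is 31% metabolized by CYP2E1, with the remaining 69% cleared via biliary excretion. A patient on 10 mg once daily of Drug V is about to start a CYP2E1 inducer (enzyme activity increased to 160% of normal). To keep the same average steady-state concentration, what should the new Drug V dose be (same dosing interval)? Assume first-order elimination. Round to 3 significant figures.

The CYP2E1 pathway (31% of clearance) increases to 1.6× activity: 0.31 × 1.6 = 0.496.
Non-CYP routes (69%) are unchanged.
New clearance relative to baseline: 0.496 + 0.69 = 1.186.
Exposure is unchanged when dose changes in proportion to clearance. New dose = 10 mg × 1.186 = 11.9 mg.

11.9 mg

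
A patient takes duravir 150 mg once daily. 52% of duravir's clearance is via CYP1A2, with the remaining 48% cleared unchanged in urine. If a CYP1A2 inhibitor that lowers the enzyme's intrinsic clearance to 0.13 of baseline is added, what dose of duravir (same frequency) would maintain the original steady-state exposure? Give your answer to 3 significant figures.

CYP1A2: 0.52 × 0.13 = 0.0676
Other: 0.48 (unchanged)
CL_new/CL_old = 0.0676 + 0.48 = 0.5476.
Css,avg = (dose rate)/CL, so holding Css fixed requires dose ∝ CL: 150 × 0.5476 = 82.1 mg.

82.1 mg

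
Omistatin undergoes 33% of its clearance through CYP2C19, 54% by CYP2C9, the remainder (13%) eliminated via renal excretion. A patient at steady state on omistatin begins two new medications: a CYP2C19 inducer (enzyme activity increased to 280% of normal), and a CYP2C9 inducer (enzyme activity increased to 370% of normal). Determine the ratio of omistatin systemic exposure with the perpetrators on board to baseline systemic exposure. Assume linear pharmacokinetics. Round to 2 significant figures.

0.33

The CYP2C19 pathway (33% of clearance) rises to 2.8× activity: 0.33 × 2.8 = 0.924.
The CYP2C9 pathway (54% of clearance) is boosted to 3.7× activity: 0.54 × 3.7 = 1.998.
Non-CYP routes (13%) are unchanged.
CL_new/CL_old = 0.924 + 1.998 + 0.13 = 3.052.
Systemic exposure ∝ 1/CL: fold-change = 1 / 3.052 = 0.33.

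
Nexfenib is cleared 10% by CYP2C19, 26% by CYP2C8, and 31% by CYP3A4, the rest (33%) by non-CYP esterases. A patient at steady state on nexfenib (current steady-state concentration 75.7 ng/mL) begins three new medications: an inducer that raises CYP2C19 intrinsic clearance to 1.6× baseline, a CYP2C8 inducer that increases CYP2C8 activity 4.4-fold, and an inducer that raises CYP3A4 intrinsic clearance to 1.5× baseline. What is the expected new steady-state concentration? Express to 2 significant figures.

36 ng/mL

The CYP2C19 pathway (10% of clearance) increases to 1.6× activity: 0.1 × 1.6 = 0.16.
The CYP2C8 pathway (26% of clearance) rises to 4.4× activity: 0.26 × 4.4 = 1.144.
The CYP3A4 pathway (31% of clearance) is boosted to 1.5× activity: 0.31 × 1.5 = 0.465.
Non-CYP routes (33%) are unchanged.
Relative clearance = 0.16 + 1.144 + 0.465 + 0.33 = 2.099.
Dividing the baseline by the relative clearance: 75.7 / 2.099 = 36 ng/mL.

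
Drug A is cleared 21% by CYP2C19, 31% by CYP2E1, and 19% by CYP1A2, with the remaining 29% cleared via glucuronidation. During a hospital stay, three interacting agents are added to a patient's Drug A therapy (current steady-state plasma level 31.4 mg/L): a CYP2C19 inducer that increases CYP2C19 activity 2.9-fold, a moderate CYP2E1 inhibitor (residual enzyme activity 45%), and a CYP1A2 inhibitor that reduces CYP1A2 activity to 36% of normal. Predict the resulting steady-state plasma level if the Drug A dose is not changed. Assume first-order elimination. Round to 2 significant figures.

The CYP2C19 pathway (21% of clearance) is boosted to 2.9× activity: 0.21 × 2.9 = 0.609.
The CYP2E1 pathway (31% of clearance) falls to 0.45× activity: 0.31 × 0.45 = 0.1395.
The CYP1A2 pathway (19% of clearance) is reduced to 0.36× activity: 0.19 × 0.36 = 0.0684.
Non-CYP routes (29%) are unchanged.
New clearance relative to baseline: 0.609 + 0.1395 + 0.0684 + 0.29 = 1.1069.
New steady-state plasma level = 31.4 / 1.1069 = 28 mg/L (concentration scales inversely with clearance).

28 mg/L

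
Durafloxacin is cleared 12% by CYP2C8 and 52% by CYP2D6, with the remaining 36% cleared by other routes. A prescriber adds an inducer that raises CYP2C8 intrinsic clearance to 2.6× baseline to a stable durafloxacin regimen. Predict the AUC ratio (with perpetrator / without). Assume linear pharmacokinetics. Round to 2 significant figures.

CYP2C8: 0.12 × 2.6 = 0.312
CYP2D6: 0.52 (unchanged)
Other: 0.36 (unchanged)
CL_new/CL_old = 0.312 + 0.52 + 0.36 = 1.192.
AUC is inversely proportional to clearance, so the fold-change is 1 / 1.192 = 0.84.

0.84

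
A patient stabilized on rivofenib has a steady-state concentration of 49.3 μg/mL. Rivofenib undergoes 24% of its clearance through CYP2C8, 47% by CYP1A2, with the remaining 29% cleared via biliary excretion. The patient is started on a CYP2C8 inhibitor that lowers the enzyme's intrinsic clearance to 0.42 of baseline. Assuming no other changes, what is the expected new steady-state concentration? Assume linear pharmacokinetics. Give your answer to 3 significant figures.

CYP2C8: 0.24 × 0.42 = 0.1008
CYP1A2: 0.47 (unchanged)
Other: 0.29 (unchanged)
CL_new/CL_old = 0.1008 + 0.47 + 0.29 = 0.8608.
With dosing unchanged, steady-state concentration scales as 1/CL: 49.3 / 0.8608 = 57.3 μg/mL.

57.3 μg/mL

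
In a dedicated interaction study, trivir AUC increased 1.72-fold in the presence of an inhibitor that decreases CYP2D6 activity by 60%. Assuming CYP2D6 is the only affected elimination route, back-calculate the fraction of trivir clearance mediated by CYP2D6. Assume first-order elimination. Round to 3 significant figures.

CL'/CL = 1 / 1.72 = 0.5814
0.4·fm + (1 − fm) = 0.5814
fm = (0.5814 − 1) / (0.4 − 1) = 0.698

0.698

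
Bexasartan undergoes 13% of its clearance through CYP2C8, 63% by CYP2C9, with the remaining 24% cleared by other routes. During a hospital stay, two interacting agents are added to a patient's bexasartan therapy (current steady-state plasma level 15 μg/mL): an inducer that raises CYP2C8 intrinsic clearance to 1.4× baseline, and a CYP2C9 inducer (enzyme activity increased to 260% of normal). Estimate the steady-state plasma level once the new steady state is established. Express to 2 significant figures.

The CYP2C8 pathway (13% of clearance) is boosted to 1.4× activity: 0.13 × 1.4 = 0.182.
The CYP2C9 pathway (63% of clearance) is boosted to 2.6× activity: 0.63 × 2.6 = 1.638.
Non-CYP routes (24%) are unchanged.
New clearance relative to baseline: 0.182 + 1.638 + 0.24 = 2.06.
New steady-state plasma level = 15 / 2.06 = 7.3 μg/mL (concentration scales inversely with clearance).

7.3 μg/mL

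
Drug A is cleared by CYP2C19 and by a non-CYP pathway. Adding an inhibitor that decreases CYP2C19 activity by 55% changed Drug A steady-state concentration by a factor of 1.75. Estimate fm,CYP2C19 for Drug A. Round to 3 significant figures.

CL'/CL = 1 / 1.75 = 0.5714
0.45·fm + (1 − fm) = 0.5714
fm = (0.5714 − 1) / (0.45 − 1) = 0.779

0.779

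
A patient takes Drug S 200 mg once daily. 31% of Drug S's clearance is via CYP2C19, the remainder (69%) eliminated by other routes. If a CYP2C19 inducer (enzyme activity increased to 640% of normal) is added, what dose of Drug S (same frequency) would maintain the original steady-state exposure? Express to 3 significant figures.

The CYP2C19 pathway (31% of clearance) rises to 6.4× activity: 0.31 × 6.4 = 1.984.
The remaining 69% of clearance is unaffected.
New clearance relative to baseline: 1.984 + 0.69 = 2.674.
Css,avg = (dose rate)/CL, so holding Css fixed requires dose ∝ CL: 200 × 2.674 = 535 mg.

535 mg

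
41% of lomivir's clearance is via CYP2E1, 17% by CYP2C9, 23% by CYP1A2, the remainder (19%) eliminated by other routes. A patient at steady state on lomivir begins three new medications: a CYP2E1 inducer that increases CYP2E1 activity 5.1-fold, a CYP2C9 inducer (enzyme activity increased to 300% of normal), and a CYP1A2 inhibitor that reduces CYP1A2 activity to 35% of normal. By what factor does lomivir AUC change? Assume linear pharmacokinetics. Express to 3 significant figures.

The CYP2E1 pathway (41% of clearance) increases to 5.1× activity: 0.41 × 5.1 = 2.091.
The CYP2C9 pathway (17% of clearance) increases to 3× activity: 0.17 × 3 = 0.51.
The CYP1A2 pathway (23% of clearance) is reduced to 0.35× activity: 0.23 × 0.35 = 0.0805.
Non-CYP routes (19%) are unchanged.
Relative clearance = 2.091 + 0.51 + 0.0805 + 0.19 = 2.8715.
AUC ∝ 1/CL: fold-change = 1 / 2.8715 = 0.348.

0.348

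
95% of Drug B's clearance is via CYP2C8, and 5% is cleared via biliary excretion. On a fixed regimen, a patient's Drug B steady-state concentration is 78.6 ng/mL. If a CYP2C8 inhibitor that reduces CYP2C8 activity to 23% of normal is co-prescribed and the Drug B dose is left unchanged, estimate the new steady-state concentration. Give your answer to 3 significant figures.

293 ng/mL

The CYP2C8 pathway (95% of clearance) is reduced to 0.23× activity: 0.95 × 0.23 = 0.2185.
Non-CYP routes (5%) are unchanged.
CL_new/CL_old = 0.2185 + 0.05 = 0.2685.
New steady-state concentration = baseline ÷ relative clearance = 78.6 / 0.2685 = 293 ng/mL.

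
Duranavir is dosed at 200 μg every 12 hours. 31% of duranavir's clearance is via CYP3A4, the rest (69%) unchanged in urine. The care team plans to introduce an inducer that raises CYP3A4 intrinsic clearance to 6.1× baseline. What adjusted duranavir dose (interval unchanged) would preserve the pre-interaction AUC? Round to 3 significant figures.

The CYP3A4 pathway (31% of clearance) increases to 6.1× activity: 0.31 × 6.1 = 1.891.
Non-CYP routes (69%) are unchanged.
New clearance relative to baseline: 1.891 + 0.69 = 2.581.
Exposure is unchanged when dose changes in proportion to clearance. New dose = 200 μg × 2.581 = 516 μg.

516 μg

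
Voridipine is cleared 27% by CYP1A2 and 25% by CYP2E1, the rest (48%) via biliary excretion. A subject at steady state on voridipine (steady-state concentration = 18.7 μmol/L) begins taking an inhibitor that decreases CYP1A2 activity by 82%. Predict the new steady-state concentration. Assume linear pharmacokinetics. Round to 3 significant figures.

24.0 μmol/L

The CYP1A2 pathway (27% of clearance) is reduced to 0.18× activity: 0.27 × 0.18 = 0.0486.
CYP2E1 (25%) and the residual 48% are unaffected.
New clearance relative to baseline: 0.0486 + 0.25 + 0.48 = 0.7786.
Steady-state concentration ∝ 1/CL, so new value = 18.7 / 0.7786 = 24.0 μmol/L.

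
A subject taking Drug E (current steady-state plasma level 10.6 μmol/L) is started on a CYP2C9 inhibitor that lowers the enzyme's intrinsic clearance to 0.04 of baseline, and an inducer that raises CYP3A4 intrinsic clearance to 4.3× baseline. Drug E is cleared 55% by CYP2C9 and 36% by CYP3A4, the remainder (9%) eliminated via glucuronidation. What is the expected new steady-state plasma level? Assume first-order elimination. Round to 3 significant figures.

6.39 μmol/L

CYP2C9: 0.55 × 0.04 = 0.022
CYP3A4: 0.36 × 4.3 = 1.548
Other: 0.09 (unchanged)
New clearance relative to baseline: 0.022 + 1.548 + 0.09 = 1.66.
New steady-state plasma level = 10.6 / 1.66 = 6.39 μmol/L (concentration scales inversely with clearance).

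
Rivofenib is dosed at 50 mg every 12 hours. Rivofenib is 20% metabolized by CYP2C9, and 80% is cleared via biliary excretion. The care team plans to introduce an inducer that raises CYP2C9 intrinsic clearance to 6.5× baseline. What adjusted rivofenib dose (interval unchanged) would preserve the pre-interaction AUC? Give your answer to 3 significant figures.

105 mg

CYP2C9: 0.2 × 6.5 = 1.3
Other: 0.8 (unchanged)
CL_new/CL_old = 1.3 + 0.8 = 2.1.
Exposure is unchanged when dose changes in proportion to clearance. New dose = 50 mg × 2.1 = 105 mg.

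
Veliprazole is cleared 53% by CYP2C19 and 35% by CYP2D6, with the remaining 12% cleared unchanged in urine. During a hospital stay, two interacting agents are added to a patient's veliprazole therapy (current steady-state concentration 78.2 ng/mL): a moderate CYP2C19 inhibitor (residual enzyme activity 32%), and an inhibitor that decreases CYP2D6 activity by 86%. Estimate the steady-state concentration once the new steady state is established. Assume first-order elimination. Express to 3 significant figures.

231 ng/mL

The CYP2C19 pathway (53% of clearance) falls to 0.32× activity: 0.53 × 0.32 = 0.1696.
The CYP2D6 pathway (35% of clearance) is reduced to 0.14× activity: 0.35 × 0.14 = 0.049.
The remaining 12% of clearance is unaffected.
CL_new/CL_old = 0.1696 + 0.049 + 0.12 = 0.3386.
Dividing the baseline by the relative clearance: 78.2 / 0.3386 = 231 ng/mL.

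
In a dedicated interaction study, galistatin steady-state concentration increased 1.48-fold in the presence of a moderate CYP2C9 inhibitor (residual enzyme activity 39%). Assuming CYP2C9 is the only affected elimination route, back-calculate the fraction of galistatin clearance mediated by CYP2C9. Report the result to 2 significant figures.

0.53

Let x = fm,CYP2C9. Because steady-state concentration ∝ 1/CL, relative clearance fell to 1/1.48 = 0.6757.
Setting x·0.39 + (1 − x) = 0.6757 and solving: x = (0.6757 − 1)/(0.39 − 1) = 0.53.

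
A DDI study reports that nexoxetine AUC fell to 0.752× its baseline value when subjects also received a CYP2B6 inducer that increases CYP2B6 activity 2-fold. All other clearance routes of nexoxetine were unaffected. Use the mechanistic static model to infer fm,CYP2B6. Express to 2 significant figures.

0.33

Call the CYP2B6 fraction fm. After the interaction, CL_new/CL_old = fm × 2 + (1 − fm).
AUC ratio = 1 / (new CL fraction), so new CL fraction = 1 / 0.752 = 1.33.
fm × 2 + 1 − fm = 1.33  ⇒  fm × (2 − 1) = 0.3298  ⇒  fm = 0.33.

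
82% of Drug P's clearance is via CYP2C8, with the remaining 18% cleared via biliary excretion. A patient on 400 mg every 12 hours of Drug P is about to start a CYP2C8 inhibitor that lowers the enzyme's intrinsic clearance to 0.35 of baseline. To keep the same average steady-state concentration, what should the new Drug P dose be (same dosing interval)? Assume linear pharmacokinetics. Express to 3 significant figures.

187 mg

CYP2C8: 0.82 × 0.35 = 0.287
Other: 0.18 (unchanged)
New clearance relative to baseline: 0.287 + 0.18 = 0.467.
Css,avg = (dose rate)/CL, so holding Css fixed requires dose ∝ CL: 400 × 0.467 = 187 mg.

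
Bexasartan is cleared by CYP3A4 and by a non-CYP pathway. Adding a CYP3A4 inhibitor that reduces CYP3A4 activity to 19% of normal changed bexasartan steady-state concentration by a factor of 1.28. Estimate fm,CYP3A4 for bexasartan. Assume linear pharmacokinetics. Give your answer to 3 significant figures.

Call the CYP3A4 fraction fm. After the interaction, CL_new/CL_old = fm × 0.19 + (1 − fm).
Steady-state concentration ratio = 1 / (new CL fraction), so new CL fraction = 1 / 1.28 = 0.7812.
fm × 0.19 + 1 − fm = 0.7812  ⇒  fm × (0.19 − 1) = −0.2188  ⇒  fm = 0.270.

0.270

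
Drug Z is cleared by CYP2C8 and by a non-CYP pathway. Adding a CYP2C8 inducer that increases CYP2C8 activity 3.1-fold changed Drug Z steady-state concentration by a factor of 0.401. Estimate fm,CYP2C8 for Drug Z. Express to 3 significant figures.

0.711

Let x = fm,CYP2C8. Because steady-state concentration ∝ 1/CL, relative clearance rose to 1/0.401 = 2.494.
Setting x·3.1 + (1 − x) = 2.494 and solving: x = (2.494 − 1)/(3.1 − 1) = 0.711.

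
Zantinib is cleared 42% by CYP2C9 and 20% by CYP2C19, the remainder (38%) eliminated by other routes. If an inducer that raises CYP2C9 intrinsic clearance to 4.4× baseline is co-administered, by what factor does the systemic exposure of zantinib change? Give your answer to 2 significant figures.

The CYP2C9 pathway (42% of clearance) is boosted to 4.4× activity: 0.42 × 4.4 = 1.848.
CYP2C19 (20%) and the residual 38% are unaffected.
Relative clearance = 1.848 + 0.2 + 0.38 = 2.428.
Systemic exposure is inversely proportional to clearance, so the fold-change is 1 / 2.428 = 0.41.

0.41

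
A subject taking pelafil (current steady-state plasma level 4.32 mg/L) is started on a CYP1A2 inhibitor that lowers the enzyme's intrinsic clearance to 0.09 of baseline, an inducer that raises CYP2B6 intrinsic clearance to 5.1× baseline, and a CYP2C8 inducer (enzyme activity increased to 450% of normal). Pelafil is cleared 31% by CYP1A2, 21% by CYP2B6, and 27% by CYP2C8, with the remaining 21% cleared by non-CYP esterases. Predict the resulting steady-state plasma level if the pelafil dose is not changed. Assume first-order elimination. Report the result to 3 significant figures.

CYP1A2: 0.31 × 0.09 = 0.0279
CYP2B6: 0.21 × 5.1 = 1.071
CYP2C8: 0.27 × 4.5 = 1.215
Other: 0.21 (unchanged)
CL_new/CL_old = 0.0279 + 1.071 + 1.215 + 0.21 = 2.5239.
Dividing the baseline by the relative clearance: 4.32 / 2.5239 = 1.71 mg/L.

1.71 mg/L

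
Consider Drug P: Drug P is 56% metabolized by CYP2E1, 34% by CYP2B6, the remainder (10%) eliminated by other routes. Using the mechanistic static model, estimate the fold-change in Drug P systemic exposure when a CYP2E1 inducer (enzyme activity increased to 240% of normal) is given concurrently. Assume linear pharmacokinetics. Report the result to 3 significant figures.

CYP2E1: 0.56 × 2.4 = 1.344
CYP2B6: 0.34 (unchanged)
Other: 0.1 (unchanged)
CL_new/CL_old = 1.344 + 0.34 + 0.1 = 1.784.
Since systemic exposure ∝ 1/CL, the ratio is 1 / 1.784 = 0.561.

0.561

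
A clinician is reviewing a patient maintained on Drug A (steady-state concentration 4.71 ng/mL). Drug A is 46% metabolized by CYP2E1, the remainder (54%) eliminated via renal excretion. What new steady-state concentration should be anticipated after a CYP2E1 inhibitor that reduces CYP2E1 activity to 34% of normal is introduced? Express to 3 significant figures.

CYP2E1: 0.46 × 0.34 = 0.1564
Other: 0.54 (unchanged)
New clearance relative to baseline: 0.1564 + 0.54 = 0.6964.
Steady-state concentration ∝ 1/CL, so new value = 4.71 / 0.6964 = 6.76 ng/mL.

6.76 ng/mL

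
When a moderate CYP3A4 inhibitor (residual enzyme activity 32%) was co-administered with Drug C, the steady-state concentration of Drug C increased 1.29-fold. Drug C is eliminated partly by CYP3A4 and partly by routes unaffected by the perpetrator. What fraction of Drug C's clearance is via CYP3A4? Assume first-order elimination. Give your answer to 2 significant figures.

CL'/CL = 1 / 1.29 = 0.7752
0.32·fm + (1 − fm) = 0.7752
fm = (0.7752 − 1) / (0.32 − 1) = 0.33

0.33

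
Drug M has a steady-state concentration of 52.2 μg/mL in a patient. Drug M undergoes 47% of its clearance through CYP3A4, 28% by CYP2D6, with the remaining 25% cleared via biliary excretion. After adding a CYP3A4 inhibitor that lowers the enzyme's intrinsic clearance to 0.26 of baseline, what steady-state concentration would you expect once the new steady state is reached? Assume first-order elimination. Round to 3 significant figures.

80.0 μg/mL

The CYP3A4 pathway (47% of clearance) is reduced to 0.26× activity: 0.47 × 0.26 = 0.1222.
CYP2D6 (28%) and the residual 25% are unaffected.
CL_new/CL_old = 0.1222 + 0.28 + 0.25 = 0.6522.
New steady-state concentration = baseline ÷ relative clearance = 52.2 / 0.6522 = 80.0 μg/mL.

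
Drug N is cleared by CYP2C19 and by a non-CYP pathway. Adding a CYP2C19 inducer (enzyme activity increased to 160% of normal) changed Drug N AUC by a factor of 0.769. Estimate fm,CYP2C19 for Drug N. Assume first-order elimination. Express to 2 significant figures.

0.50

CL'/CL = 1 / 0.769 = 1.3
1.6·fm + (1 − fm) = 1.3
fm = (1.3 − 1) / (1.6 − 1) = 0.50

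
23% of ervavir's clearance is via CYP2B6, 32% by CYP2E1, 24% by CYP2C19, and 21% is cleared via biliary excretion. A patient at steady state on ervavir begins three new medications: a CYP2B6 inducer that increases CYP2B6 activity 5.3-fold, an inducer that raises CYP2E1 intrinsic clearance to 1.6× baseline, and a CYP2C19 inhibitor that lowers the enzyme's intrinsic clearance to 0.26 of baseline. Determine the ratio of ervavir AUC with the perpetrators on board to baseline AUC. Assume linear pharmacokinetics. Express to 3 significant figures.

0.499

The CYP2B6 pathway (23% of clearance) is boosted to 5.3× activity: 0.23 × 5.3 = 1.219.
The CYP2E1 pathway (32% of clearance) rises to 1.6× activity: 0.32 × 1.6 = 0.512.
The CYP2C19 pathway (24% of clearance) falls to 0.26× activity: 0.24 × 0.26 = 0.0624.
The remaining 21% of clearance is unaffected.
New clearance relative to baseline: 1.219 + 0.512 + 0.0624 + 0.21 = 2.0034.
Net AUC ratio = 1 / 2.0034 = 0.499.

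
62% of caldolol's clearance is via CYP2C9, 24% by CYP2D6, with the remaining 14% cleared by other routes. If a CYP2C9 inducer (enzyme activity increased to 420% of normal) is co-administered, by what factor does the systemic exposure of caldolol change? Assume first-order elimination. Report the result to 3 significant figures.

0.335

CYP2C9: 0.62 × 4.2 = 2.604
CYP2D6: 0.24 (unchanged)
Other: 0.14 (unchanged)
New clearance relative to baseline: 2.604 + 0.24 + 0.14 = 2.984.
Systemic exposure ratio = CL_old/CL_new = 1 / 2.984 = 0.335.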